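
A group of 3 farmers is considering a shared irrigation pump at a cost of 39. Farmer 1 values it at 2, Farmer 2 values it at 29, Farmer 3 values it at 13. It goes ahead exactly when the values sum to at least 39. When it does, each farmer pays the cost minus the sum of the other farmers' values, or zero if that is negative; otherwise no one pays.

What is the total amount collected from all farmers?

Total value 44 ≥ cost 39, so it is built.
Farmer 1: others sum to 42; max(0, 39 - 42) = 0.
Farmer 2: others sum to 15; max(0, 39 - 15) = 24.
Farmer 3: others sum to 31; max(0, 39 - 31) = 8.
Total collected = 0 + 24 + 8 = 32.

32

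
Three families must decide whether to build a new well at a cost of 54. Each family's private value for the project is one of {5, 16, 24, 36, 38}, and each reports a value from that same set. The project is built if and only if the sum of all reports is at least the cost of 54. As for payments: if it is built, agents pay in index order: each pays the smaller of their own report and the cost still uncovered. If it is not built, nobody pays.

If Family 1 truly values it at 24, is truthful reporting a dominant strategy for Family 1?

Consider the case where Family 2 reports 5 and Family 3 reports 36.
Truthful report 24: project built, pays 24, utility 24 - 24 = 0.
Report 16 instead: project built, pays 16, utility 24 - 16 = 8.
Since 8 > 0, reporting 16 is strictly better here, so truthful reporting is not dominant.

No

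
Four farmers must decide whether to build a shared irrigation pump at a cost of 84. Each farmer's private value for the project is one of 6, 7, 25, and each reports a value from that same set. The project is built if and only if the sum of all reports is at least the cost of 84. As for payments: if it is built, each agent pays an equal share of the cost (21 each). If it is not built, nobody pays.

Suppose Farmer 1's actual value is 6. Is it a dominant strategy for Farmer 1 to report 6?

Yes

Check each profile of the others' reports and compare truth against every alternative report.
Others report (6, 6, 6): truth gives 0, best alternative gives 0.
Others report (6, 6, 7): truth gives 0, best alternative gives 0.
Others report (6, 6, 25): truth gives 0, best alternative gives 0.
Others report (6, 7, 6): truth gives 0, best alternative gives 0.
Others report (6, 7, 7): truth gives 0, best alternative gives 0.
Others report (6, 7, 25): truth gives 0, best alternative gives 0.
(Remaining 21 profiles checked similarly; truth is weakly best in each.)
In every case the truthful report is at least as good as any alternative, so it is a dominant strategy.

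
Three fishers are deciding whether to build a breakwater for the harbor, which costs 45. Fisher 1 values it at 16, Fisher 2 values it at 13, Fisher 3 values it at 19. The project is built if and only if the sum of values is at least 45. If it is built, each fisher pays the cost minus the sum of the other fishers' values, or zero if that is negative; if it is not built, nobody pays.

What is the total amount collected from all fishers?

39

Total value 48 ≥ cost 45, so it is built.
Fisher 1: others sum to 32; max(0, 45 - 32) = 13.
Fisher 2: others sum to 35; max(0, 45 - 35) = 10.
Fisher 3: others sum to 29; max(0, 45 - 29) = 16.
Total collected = 13 + 10 + 16 = 39.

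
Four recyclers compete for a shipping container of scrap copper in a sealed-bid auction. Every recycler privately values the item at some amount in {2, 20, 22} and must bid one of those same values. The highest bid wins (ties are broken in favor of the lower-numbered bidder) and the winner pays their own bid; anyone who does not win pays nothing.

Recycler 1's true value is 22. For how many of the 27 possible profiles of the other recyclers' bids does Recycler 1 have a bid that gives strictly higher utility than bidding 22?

Others bid (2, 2, 2): truth gives 0; bid 2 gives 20 > 0. Violating.
Others bid (2, 2, 20): truth gives 0; bid 20 gives 2 > 0. Violating.
Others bid (2, 20, 2): truth gives 0; bid 20 gives 2 > 0. Violating.
Others bid (2, 20, 20): truth gives 0; bid 20 gives 2 > 0. Violating.
Others bid (2, 2, 22): truth gives 0; no alternative beats it.
Others bid (2, 20, 22): truth gives 0; no alternative beats it.
(Checking all 27 profiles: 8 have a profitable deviation, 19 do not.)

8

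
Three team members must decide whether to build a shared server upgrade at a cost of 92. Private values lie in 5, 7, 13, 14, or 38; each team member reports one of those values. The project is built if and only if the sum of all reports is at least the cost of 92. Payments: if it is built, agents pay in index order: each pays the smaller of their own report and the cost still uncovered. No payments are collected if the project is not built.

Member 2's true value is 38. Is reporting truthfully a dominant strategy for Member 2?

Check each profile of the others' reports and compare truth against every alternative report.
Others report (5, 5): truth gives 0, best alternative gives 0.
Others report (5, 7): truth gives 0, best alternative gives 0.
Others report (5, 13): truth gives 0, best alternative gives 0.
Others report (5, 14): truth gives 0, best alternative gives 0.
Others report (5, 38): truth gives 0, best alternative gives 0.
Others report (7, 5): truth gives 0, best alternative gives 0.
(Remaining 19 profiles checked similarly; truth is weakly best in each.)
In every case the truthful report is at least as good as any alternative, so it is a dominant strategy.

Yes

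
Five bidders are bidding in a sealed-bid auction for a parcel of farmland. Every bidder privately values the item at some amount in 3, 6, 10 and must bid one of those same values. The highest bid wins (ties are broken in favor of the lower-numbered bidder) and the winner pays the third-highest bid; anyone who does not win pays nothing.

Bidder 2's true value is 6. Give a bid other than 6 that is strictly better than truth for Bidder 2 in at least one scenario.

Suppose Bidder 1 bids 3, Bidder 3 bids 3, Bidder 4 bids 3 and Bidder 5 bids 10.
Bid 6: loses, pays 0, utility 0.
Bid 10: wins, pays 3, utility 6 - 3 = 3.
So bidding 10 beats truth here (3 > 0).

10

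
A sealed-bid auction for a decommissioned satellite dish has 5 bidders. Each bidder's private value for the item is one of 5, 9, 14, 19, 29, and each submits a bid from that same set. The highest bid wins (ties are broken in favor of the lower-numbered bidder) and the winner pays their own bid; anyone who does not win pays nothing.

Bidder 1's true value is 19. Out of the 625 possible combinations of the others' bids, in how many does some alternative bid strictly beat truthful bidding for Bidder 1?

Others bid (5, 5, 5, 5): truth gives 0; bid 5 gives 14 > 0. Violating.
Others bid (5, 5, 5, 9): truth gives 0; bid 9 gives 10 > 0. Violating.
Others bid (5, 5, 5, 14): truth gives 0; bid 14 gives 5 > 0. Violating.
Others bid (5, 5, 9, 5): truth gives 0; bid 9 gives 10 > 0. Violating.
Others bid (5, 5, 5, 19): truth gives 0; no alternative beats it.
Others bid (5, 5, 5, 29): truth gives 0; no alternative beats it.
(Checking all 625 profiles: 81 have a profitable deviation, 544 do not.)

81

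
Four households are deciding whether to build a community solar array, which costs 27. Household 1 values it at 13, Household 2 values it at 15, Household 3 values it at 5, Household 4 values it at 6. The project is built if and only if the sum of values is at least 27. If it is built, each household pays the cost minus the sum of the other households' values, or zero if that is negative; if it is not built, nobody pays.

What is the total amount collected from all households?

Total value 39 ≥ cost 27, so it is built.
Household 1: others sum to 26; max(0, 27 - 26) = 1.
Household 2: others sum to 24; max(0, 27 - 24) = 3.
Household 3: others sum to 34; max(0, 27 - 34) = 0.
Household 4: others sum to 33; max(0, 27 - 33) = 0.
Total collected = 1 + 3 + 0 + 0 = 4.

4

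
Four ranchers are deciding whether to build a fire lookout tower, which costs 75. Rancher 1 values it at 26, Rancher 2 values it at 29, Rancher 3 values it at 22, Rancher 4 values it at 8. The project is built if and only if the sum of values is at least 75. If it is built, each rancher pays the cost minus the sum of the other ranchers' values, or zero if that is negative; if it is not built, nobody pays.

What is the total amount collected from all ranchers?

47

Total value 85 ≥ cost 75, so it is built.
Rancher 1: others sum to 59; max(0, 75 - 59) = 16.
Rancher 2: others sum to 56; max(0, 75 - 56) = 19.
Rancher 3: others sum to 63; max(0, 75 - 63) = 12.
Rancher 4: others sum to 77; max(0, 75 - 77) = 0.
Total collected = 16 + 19 + 12 + 0 = 47.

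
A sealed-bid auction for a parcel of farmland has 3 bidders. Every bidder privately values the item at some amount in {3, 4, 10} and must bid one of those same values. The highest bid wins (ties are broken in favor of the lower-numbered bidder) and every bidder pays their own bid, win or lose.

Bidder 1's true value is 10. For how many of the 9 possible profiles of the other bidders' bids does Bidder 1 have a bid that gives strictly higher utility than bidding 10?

Others bid (3, 3): truth gives 0; bid 3 gives 7 > 0. Violating.
Others bid (3, 4): truth gives 0; bid 4 gives 6 > 0. Violating.
Others bid (4, 3): truth gives 0; bid 4 gives 6 > 0. Violating.
Others bid (4, 4): truth gives 0; bid 4 gives 6 > 0. Violating.
Others bid (3, 10): truth gives 0; no alternative beats it.
Others bid (4, 10): truth gives 0; no alternative beats it.
(Checking all 9 profiles: 4 have a profitable deviation, 5 do not.)

4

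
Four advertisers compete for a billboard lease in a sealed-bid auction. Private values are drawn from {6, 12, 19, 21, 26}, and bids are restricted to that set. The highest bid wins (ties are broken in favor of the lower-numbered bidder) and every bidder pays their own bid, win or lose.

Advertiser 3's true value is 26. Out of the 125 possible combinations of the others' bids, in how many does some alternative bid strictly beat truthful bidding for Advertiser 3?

Others bid (6, 6, 6): truth gives 0; bid 12 gives 14 > 0. Violating.
Others bid (6, 6, 12): truth gives 0; bid 12 gives 14 > 0. Violating.
Others bid (6, 6, 19): truth gives 0; bid 19 gives 7 > 0. Violating.
Others bid (6, 6, 21): truth gives 0; bid 21 gives 5 > 0. Violating.
Others bid (6, 6, 26): truth gives 0; no alternative beats it.
Others bid (6, 12, 26): truth gives 0; no alternative beats it.
(Checking all 125 profiles: 81 have a profitable deviation, 44 do not.)

81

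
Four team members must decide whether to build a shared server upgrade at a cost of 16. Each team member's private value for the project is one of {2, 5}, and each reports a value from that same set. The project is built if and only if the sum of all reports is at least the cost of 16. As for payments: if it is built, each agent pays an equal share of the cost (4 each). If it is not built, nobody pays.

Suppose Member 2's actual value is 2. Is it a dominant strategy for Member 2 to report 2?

Yes

Check each profile of the others' reports and compare truth against every alternative report.
Others report (2, 5, 5): truth gives 0, best alternative gives -2.
Others report (5, 2, 5): truth gives 0, best alternative gives -2.
Others report (5, 5, 2): truth gives 0, best alternative gives -2.
Others report (5, 5, 5): truth gives -2, best alternative gives -2.
Others report (2, 2, 2): truth gives 0, best alternative gives 0.
Others report (2, 2, 5): truth gives 0, best alternative gives 0.
(Remaining 2 profiles checked similarly; truth is weakly best in each.)
In every case the truthful report is at least as good as any alternative, so it is a dominant strategy.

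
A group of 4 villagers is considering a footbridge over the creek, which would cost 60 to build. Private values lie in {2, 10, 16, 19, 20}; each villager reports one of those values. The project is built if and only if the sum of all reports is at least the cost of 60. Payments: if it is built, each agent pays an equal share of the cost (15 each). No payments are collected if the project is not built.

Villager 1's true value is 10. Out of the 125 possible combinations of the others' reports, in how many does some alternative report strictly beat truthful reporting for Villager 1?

Others report (10, 20, 20): truth gives -5; report 2 gives 0 > -5. Violating.
Others report (16, 16, 19): truth gives -5; report 2 gives 0 > -5. Violating.
Others report (16, 16, 20): truth gives -5; report 2 gives 0 > -5. Violating.
Others report (16, 19, 16): truth gives -5; report 2 gives 0 > -5. Violating.
Others report (2, 2, 2): truth gives 0; no alternative beats it.
Others report (2, 2, 10): truth gives 0; no alternative beats it.
(Checking all 125 profiles: 22 have a profitable deviation, 103 do not.)

22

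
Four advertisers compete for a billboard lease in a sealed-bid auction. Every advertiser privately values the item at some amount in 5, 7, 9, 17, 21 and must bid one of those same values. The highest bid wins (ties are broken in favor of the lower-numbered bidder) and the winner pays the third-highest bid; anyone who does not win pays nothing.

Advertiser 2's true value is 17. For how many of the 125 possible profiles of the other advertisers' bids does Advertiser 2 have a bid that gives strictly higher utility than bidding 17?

27

Others bid (5, 5, 21): truth gives 0; bid 21 gives 12 > 0. Violating.
Others bid (5, 7, 21): truth gives 0; bid 21 gives 10 > 0. Violating.
Others bid (5, 9, 21): truth gives 0; bid 21 gives 8 > 0. Violating.
Others bid (5, 21, 5): truth gives 0; bid 21 gives 12 > 0. Violating.
Others bid (5, 5, 5): truth gives 12; no alternative beats it.
Others bid (5, 5, 7): truth gives 12; no alternative beats it.
(Checking all 125 profiles: 27 have a profitable deviation, 98 do not.)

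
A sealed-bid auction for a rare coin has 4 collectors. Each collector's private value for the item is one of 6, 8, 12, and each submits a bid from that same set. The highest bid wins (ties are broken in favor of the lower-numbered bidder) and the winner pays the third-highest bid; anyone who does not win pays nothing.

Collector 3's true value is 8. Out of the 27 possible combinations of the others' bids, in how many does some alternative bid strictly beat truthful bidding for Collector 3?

3

Others bid (6, 6, 12): truth gives 0; bid 12 gives 2 > 0. Violating.
Others bid (6, 8, 6): truth gives 0; bid 12 gives 2 > 0. Violating.
Others bid (8, 6, 6): truth gives 0; bid 12 gives 2 > 0. Violating.
Others bid (6, 6, 6): truth gives 2; no alternative beats it.
Others bid (6, 6, 8): truth gives 2; no alternative beats it.
(Checking all 27 profiles: 3 have a profitable deviation, 24 do not.)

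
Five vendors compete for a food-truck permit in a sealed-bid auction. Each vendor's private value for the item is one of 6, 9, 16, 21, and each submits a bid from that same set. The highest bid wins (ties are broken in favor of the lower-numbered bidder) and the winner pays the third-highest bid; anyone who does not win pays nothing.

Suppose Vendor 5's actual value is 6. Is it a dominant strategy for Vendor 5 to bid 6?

Yes

Check each profile of the others' bids and compare truth against every alternative bid.
Others bid (6, 6, 6, 6): truth gives 0, best alternative gives 0.
Others bid (6, 6, 6, 9): truth gives 0, best alternative gives 0.
Others bid (6, 6, 6, 16): truth gives 0, best alternative gives 0.
Others bid (6, 6, 6, 21): truth gives 0, best alternative gives 0.
Others bid (6, 6, 9, 6): truth gives 0, best alternative gives 0.
Others bid (6, 6, 9, 9): truth gives 0, best alternative gives 0.
(Remaining 250 profiles checked similarly; truth is weakly best in each.)
In every case the truthful bid is at least as good as any alternative, so it is a dominant strategy.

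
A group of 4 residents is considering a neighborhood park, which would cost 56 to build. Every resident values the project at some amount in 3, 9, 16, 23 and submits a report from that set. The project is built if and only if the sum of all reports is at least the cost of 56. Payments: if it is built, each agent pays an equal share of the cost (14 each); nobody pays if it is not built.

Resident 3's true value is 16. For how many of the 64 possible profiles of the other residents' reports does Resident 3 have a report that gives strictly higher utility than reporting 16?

Others report (3, 9, 23): truth gives 0; report 23 gives 2 > 0. Violating.
Others report (3, 16, 16): truth gives 0; report 23 gives 2 > 0. Violating.
Others report (3, 23, 9): truth gives 0; report 23 gives 2 > 0. Violating.
Others report (9, 3, 23): truth gives 0; report 23 gives 2 > 0. Violating.
Others report (3, 3, 3): truth gives 0; no alternative beats it.
Others report (3, 3, 9): truth gives 0; no alternative beats it.
(Checking all 64 profiles: 12 have a profitable deviation, 52 do not.)

12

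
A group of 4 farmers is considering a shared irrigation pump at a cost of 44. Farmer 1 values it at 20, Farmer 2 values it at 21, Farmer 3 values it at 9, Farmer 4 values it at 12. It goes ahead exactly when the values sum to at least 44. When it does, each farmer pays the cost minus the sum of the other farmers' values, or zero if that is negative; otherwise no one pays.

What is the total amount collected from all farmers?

Total value 62 ≥ cost 44, so it is built.
Farmer 1: others sum to 42; max(0, 44 - 42) = 2.
Farmer 2: others sum to 41; max(0, 44 - 41) = 3.
Farmer 3: others sum to 53; max(0, 44 - 53) = 0.
Farmer 4: others sum to 50; max(0, 44 - 50) = 0.
Total collected = 2 + 3 + 0 + 0 = 5.

5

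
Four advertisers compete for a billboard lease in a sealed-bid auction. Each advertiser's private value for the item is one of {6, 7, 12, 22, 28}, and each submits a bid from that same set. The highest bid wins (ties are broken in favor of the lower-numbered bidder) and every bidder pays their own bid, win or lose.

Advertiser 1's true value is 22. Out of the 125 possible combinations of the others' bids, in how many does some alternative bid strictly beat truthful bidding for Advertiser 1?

88

Others bid (6, 6, 6): truth gives 0; bid 6 gives 16 > 0. Violating.
Others bid (6, 6, 7): truth gives 0; bid 7 gives 15 > 0. Violating.
Others bid (6, 6, 12): truth gives 0; bid 12 gives 10 > 0. Violating.
Others bid (6, 6, 28): truth gives -22; bid 6 gives -6 > -22. Violating.
Others bid (6, 6, 22): truth gives 0; no alternative beats it.
Others bid (6, 7, 22): truth gives 0; no alternative beats it.
(Checking all 125 profiles: 88 have a profitable deviation, 37 do not.)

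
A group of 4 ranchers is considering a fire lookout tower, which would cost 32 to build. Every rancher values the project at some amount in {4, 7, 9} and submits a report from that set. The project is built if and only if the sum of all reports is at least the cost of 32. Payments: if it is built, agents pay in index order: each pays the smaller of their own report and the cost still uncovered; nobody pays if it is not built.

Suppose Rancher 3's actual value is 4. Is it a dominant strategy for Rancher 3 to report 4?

Yes

Check each profile of the others' reports and compare truth against every alternative report.
Others report (7, 9, 9): truth gives 0, best alternative gives -3.
Others report (9, 7, 9): truth gives 0, best alternative gives -3.
Others report (9, 9, 7): truth gives 0, best alternative gives -3.
Others report (9, 9, 9): truth gives 0, best alternative gives -3.
Others report (4, 4, 4): truth gives 0, best alternative gives 0.
Others report (4, 4, 7): truth gives 0, best alternative gives 0.
(Remaining 21 profiles checked similarly; truth is weakly best in each.)
In every case the truthful report is at least as good as any alternative, so it is a dominant strategy.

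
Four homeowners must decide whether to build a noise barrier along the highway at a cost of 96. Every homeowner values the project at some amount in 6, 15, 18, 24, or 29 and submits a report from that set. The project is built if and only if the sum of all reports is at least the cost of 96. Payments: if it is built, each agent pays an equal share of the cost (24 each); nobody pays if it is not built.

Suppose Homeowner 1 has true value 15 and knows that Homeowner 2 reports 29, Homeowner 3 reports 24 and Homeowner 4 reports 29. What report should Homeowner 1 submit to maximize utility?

6

Report 6: project not built, utility 0.
Report 15: project built, pays 24, utility 15 - 24 = -9.
Report 18: project built, pays 24, utility 15 - 24 = -9.
Report 24: project built, pays 24, utility 15 - 24 = -9.
Report 29: project built, pays 24, utility 15 - 24 = -9.
The best choice is 6 with utility 0.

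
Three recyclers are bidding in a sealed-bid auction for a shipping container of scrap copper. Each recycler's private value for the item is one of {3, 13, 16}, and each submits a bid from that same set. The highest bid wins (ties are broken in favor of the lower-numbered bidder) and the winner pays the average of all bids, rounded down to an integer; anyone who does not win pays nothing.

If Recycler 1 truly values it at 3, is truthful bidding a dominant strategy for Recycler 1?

Yes

Check each profile of the others' bids and compare truth against every alternative bid.
Others bid (13, 13): truth gives 0, best alternative gives -10.
Others bid (3, 13): truth gives 0, best alternative gives -6.
Others bid (13, 3): truth gives 0, best alternative gives -6.
Others bid (3, 3): truth gives 0, best alternative gives -3.
Others bid (3, 16): truth gives 0, best alternative gives 0.
Others bid (13, 16): truth gives 0, best alternative gives 0.
(Remaining 3 profiles checked similarly; truth is weakly best in each.)
In every case the truthful bid is at least as good as any alternative, so it is a dominant strategy.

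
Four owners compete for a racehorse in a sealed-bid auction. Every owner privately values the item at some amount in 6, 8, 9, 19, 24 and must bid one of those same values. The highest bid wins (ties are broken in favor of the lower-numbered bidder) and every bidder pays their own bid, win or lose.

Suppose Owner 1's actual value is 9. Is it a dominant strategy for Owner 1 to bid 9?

No

Consider the case where Owner 2 bids 6, Owner 3 bids 6 and Owner 4 bids 6.
Truthful bid 9: wins, pays 9, utility 9 - 9 = 0.
Bid 6 instead: wins, pays 6, utility 9 - 6 = 3.
Since 3 > 0, bidding 6 is strictly better here, so truthful bidding is not dominant.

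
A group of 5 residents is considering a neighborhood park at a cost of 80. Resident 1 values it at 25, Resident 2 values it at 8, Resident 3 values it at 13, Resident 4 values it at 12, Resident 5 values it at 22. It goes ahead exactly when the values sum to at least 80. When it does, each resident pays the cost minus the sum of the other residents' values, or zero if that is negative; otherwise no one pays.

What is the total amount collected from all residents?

80

Total value 80 ≥ cost 80, so it is built.
Resident 1: others sum to 55; max(0, 80 - 55) = 25.
Resident 2: others sum to 72; max(0, 80 - 72) = 8.
Resident 3: others sum to 67; max(0, 80 - 67) = 13.
Resident 4: others sum to 68; max(0, 80 - 68) = 12.
Resident 5: others sum to 58; max(0, 80 - 58) = 22.
Total collected = 25 + 8 + 13 + 12 + 22 = 80.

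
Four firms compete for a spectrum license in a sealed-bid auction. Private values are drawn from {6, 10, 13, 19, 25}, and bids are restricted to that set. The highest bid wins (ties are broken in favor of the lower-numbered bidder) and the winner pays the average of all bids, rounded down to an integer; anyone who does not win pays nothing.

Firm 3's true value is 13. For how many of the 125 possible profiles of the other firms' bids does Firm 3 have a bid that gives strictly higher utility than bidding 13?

10

Others bid (6, 6, 19): truth gives 0; bid 19 gives 1 > 0. Violating.
Others bid (6, 13, 6): truth gives 0; bid 19 gives 2 > 0. Violating.
Others bid (6, 13, 10): truth gives 0; bid 19 gives 1 > 0. Violating.
Others bid (6, 13, 13): truth gives 0; bid 19 gives 1 > 0. Violating.
Others bid (6, 6, 6): truth gives 6; no alternative beats it.
Others bid (6, 6, 10): truth gives 5; no alternative beats it.
(Checking all 125 profiles: 10 have a profitable deviation, 115 do not.)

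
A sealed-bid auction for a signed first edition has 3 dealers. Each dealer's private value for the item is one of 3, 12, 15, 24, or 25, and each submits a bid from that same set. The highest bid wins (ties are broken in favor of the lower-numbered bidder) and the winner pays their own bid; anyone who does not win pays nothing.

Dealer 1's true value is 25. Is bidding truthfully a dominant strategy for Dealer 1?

No

Consider the case where Dealer 2 bids 3 and Dealer 3 bids 3.
Truthful bid 25: wins, pays 25, utility 25 - 25 = 0.
Bid 3 instead: wins, pays 3, utility 25 - 3 = 22.
Since 22 > 0, bidding 3 is strictly better here, so truthful bidding is not dominant.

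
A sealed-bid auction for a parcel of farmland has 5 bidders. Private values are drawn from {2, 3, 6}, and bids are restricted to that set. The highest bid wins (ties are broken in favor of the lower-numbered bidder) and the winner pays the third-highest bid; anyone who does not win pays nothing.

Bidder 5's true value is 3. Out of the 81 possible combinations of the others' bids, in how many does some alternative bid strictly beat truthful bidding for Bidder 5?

4

Others bid (2, 2, 2, 3): truth gives 0; bid 6 gives 1 > 0. Violating.
Others bid (2, 2, 3, 2): truth gives 0; bid 6 gives 1 > 0. Violating.
Others bid (2, 3, 2, 2): truth gives 0; bid 6 gives 1 > 0. Violating.
Others bid (3, 2, 2, 2): truth gives 0; bid 6 gives 1 > 0. Violating.
Others bid (2, 2, 2, 2): truth gives 1; no alternative beats it.
Others bid (2, 2, 2, 6): truth gives 0; no alternative beats it.
(Checking all 81 profiles: 4 have a profitable deviation, 77 do not.)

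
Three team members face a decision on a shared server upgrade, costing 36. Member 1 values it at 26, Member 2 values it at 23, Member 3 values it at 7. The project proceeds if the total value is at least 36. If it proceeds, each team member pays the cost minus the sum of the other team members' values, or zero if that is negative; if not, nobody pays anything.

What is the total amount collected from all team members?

9

Total value 56 ≥ cost 36, so it is built.
Member 1: others sum to 30; max(0, 36 - 30) = 6.
Member 2: others sum to 33; max(0, 36 - 33) = 3.
Member 3: others sum to 49; max(0, 36 - 49) = 0.
Total collected = 6 + 3 + 0 = 9.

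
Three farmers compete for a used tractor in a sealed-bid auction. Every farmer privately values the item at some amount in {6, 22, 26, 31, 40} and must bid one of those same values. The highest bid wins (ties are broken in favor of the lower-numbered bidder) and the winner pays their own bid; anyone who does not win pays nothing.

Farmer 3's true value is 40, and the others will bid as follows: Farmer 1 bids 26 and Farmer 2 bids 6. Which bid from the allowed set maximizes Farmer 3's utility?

Bid 6: loses, pays 0, utility 0.
Bid 22: loses, pays 0, utility 0.
Bid 26: loses, pays 0, utility 0.
Bid 31: wins, pays 31, utility 40 - 31 = 9.
Bid 40: wins, pays 40, utility 40 - 40 = 0.
The best choice is 31 with utility 9.

31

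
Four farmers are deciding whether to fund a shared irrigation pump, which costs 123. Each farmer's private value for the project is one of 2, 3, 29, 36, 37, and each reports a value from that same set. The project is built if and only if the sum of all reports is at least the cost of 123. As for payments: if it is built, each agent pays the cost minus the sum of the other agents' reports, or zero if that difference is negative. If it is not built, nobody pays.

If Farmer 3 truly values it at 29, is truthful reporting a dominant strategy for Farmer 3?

Yes

Check each profile of the others' reports and compare truth against every alternative report.
Others report (37, 37, 37): truth gives 17, best alternative gives 17.
Others report (36, 37, 37): truth gives 16, best alternative gives 16.
Others report (37, 36, 37): truth gives 16, best alternative gives 16.
Others report (37, 37, 36): truth gives 16, best alternative gives 16.
Others report (36, 36, 37): truth gives 15, best alternative gives 15.
Others report (36, 37, 36): truth gives 15, best alternative gives 15.
(Remaining 119 profiles checked similarly; truth is weakly best in each.)
In every case the truthful report is at least as good as any alternative, so it is a dominant strategy.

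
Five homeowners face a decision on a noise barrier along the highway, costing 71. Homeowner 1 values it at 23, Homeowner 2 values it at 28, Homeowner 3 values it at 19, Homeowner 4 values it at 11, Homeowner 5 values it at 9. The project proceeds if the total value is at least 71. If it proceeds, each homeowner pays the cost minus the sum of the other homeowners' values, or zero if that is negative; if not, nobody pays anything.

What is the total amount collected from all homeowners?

Total value 90 ≥ cost 71, so it is built.
Homeowner 1: others sum to 67; max(0, 71 - 67) = 4.
Homeowner 2: others sum to 62; max(0, 71 - 62) = 9.
Homeowner 3: others sum to 71; max(0, 71 - 71) = 0.
Homeowner 4: others sum to 79; max(0, 71 - 79) = 0.
Homeowner 5: others sum to 81; max(0, 71 - 81) = 0.
Total collected = 4 + 9 + 0 + 0 + 0 = 13.

13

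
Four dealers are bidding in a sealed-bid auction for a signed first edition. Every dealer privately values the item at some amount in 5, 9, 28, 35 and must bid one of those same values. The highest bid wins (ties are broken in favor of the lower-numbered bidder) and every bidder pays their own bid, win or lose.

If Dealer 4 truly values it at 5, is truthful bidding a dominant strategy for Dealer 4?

Consider the case where Dealer 1 bids 5, Dealer 2 bids 5 and Dealer 3 bids 5.
Truthful bid 5: loses but pays 5, utility -5.
Bid 9 instead: wins, pays 9, utility 5 - 9 = -4.
Since -4 > -5, bidding 9 is strictly better here, so truthful bidding is not dominant.

No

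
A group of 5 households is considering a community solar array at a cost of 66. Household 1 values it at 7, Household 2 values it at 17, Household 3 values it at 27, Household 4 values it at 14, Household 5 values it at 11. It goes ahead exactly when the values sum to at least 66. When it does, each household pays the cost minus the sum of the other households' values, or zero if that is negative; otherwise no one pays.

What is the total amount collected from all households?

Total value 76 ≥ cost 66, so it is built.
Household 1: others sum to 69; max(0, 66 - 69) = 0.
Household 2: others sum to 59; max(0, 66 - 59) = 7.
Household 3: others sum to 49; max(0, 66 - 49) = 17.
Household 4: others sum to 62; max(0, 66 - 62) = 4.
Household 5: others sum to 65; max(0, 66 - 65) = 1.
Total collected = 0 + 7 + 17 + 4 + 1 = 29.

29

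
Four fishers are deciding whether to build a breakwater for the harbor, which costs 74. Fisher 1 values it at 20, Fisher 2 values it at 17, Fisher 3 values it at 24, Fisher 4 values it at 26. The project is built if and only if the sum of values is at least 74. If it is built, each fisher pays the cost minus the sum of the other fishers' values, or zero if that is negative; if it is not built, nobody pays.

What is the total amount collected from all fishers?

35

Total value 87 ≥ cost 74, so it is built.
Fisher 1: others sum to 67; max(0, 74 - 67) = 7.
Fisher 2: others sum to 70; max(0, 74 - 70) = 4.
Fisher 3: others sum to 63; max(0, 74 - 63) = 11.
Fisher 4: others sum to 61; max(0, 74 - 61) = 13.
Total collected = 7 + 4 + 11 + 13 = 35.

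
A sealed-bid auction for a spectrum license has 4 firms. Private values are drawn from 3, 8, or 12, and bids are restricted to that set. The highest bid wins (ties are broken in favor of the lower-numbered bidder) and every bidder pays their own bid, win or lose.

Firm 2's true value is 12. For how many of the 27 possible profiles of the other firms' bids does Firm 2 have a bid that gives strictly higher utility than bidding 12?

13

Others bid (3, 3, 3): truth gives 0; bid 8 gives 4 > 0. Violating.
Others bid (3, 3, 8): truth gives 0; bid 8 gives 4 > 0. Violating.
Others bid (3, 8, 3): truth gives 0; bid 8 gives 4 > 0. Violating.
Others bid (3, 8, 8): truth gives 0; bid 8 gives 4 > 0. Violating.
Others bid (3, 3, 12): truth gives 0; no alternative beats it.
Others bid (3, 8, 12): truth gives 0; no alternative beats it.
(Checking all 27 profiles: 13 have a profitable deviation, 14 do not.)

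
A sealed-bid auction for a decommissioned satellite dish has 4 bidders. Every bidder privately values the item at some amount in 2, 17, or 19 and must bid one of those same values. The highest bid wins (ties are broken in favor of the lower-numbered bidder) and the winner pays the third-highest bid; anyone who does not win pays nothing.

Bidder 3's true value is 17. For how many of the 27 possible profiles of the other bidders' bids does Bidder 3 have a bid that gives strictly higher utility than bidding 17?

3

Others bid (2, 2, 19): truth gives 0; bid 19 gives 15 > 0. Violating.
Others bid (2, 17, 2): truth gives 0; bid 19 gives 15 > 0. Violating.
Others bid (17, 2, 2): truth gives 0; bid 19 gives 15 > 0. Violating.
Others bid (2, 2, 2): truth gives 15; no alternative beats it.
Others bid (2, 2, 17): truth gives 15; no alternative beats it.
(Checking all 27 profiles: 3 have a profitable deviation, 24 do not.)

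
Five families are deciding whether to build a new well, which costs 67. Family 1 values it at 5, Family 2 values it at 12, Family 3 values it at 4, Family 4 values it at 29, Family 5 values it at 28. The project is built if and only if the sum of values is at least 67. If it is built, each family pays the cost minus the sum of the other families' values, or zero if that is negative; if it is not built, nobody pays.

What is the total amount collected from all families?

Total value 78 ≥ cost 67, so it is built.
Family 1: others sum to 73; max(0, 67 - 73) = 0.
Family 2: others sum to 66; max(0, 67 - 66) = 1.
Family 3: others sum to 74; max(0, 67 - 74) = 0.
Family 4: others sum to 49; max(0, 67 - 49) = 18.
Family 5: others sum to 50; max(0, 67 - 50) = 17.
Total collected = 0 + 1 + 0 + 18 + 17 = 36.

36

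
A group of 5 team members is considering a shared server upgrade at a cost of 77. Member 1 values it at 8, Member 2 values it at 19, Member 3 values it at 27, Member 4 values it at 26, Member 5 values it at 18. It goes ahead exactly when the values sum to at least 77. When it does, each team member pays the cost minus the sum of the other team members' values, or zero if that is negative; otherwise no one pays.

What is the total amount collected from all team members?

Total value 98 ≥ cost 77, so it is built.
Member 1: others sum to 90; max(0, 77 - 90) = 0.
Member 2: others sum to 79; max(0, 77 - 79) = 0.
Member 3: others sum to 71; max(0, 77 - 71) = 6.
Member 4: others sum to 72; max(0, 77 - 72) = 5.
Member 5: others sum to 80; max(0, 77 - 80) = 0.
Total collected = 0 + 0 + 6 + 5 + 0 = 11.

11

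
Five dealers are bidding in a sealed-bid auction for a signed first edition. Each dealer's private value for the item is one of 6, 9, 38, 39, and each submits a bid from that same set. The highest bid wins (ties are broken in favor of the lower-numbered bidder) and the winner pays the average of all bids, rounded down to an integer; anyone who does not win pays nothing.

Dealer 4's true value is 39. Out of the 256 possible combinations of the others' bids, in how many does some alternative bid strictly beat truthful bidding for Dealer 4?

4

Others bid (6, 6, 6, 6): truth gives 27; bid 9 gives 33 > 27. Violating.
Others bid (6, 6, 6, 9): truth gives 26; bid 9 gives 32 > 26. Violating.
Others bid (6, 6, 6, 38): truth gives 20; bid 38 gives 21 > 20. Violating.
Others bid (9, 9, 9, 9): truth gives 24; bid 38 gives 25 > 24. Violating.
Others bid (6, 6, 6, 39): truth gives 20; no alternative beats it.
Others bid (6, 6, 9, 6): truth gives 26; no alternative beats it.
(Checking all 256 profiles: 4 have a profitable deviation, 252 do not.)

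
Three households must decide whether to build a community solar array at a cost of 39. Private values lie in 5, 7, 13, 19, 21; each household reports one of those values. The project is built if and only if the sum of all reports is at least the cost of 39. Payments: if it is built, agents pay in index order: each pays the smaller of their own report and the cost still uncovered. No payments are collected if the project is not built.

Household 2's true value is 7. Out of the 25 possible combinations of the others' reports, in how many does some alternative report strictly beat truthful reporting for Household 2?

6

Others report (13, 21): truth gives 0; report 5 gives 2 > 0. Violating.
Others report (19, 19): truth gives 0; report 5 gives 2 > 0. Violating.
Others report (19, 21): truth gives 0; report 5 gives 2 > 0. Violating.
Others report (21, 13): truth gives 0; report 5 gives 2 > 0. Violating.
Others report (5, 5): truth gives 0; no alternative beats it.
Others report (5, 7): truth gives 0; no alternative beats it.
(Checking all 25 profiles: 6 have a profitable deviation, 19 do not.)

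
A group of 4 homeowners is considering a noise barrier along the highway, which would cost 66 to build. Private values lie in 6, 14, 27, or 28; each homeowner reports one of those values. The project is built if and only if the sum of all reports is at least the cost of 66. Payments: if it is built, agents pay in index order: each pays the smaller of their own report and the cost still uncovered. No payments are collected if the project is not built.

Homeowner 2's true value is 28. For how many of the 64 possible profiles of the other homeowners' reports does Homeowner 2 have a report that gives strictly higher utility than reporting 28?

Others report (6, 6, 27): truth gives 0; report 27 gives 1 > 0. Violating.
Others report (6, 6, 28): truth gives 0; report 27 gives 1 > 0. Violating.
Others report (6, 14, 27): truth gives 0; report 27 gives 1 > 0. Violating.
Others report (6, 14, 28): truth gives 0; report 27 gives 1 > 0. Violating.
Others report (6, 6, 6): truth gives 0; no alternative beats it.
Others report (6, 6, 14): truth gives 0; no alternative beats it.
(Checking all 64 profiles: 57 have a profitable deviation, 7 do not.)

57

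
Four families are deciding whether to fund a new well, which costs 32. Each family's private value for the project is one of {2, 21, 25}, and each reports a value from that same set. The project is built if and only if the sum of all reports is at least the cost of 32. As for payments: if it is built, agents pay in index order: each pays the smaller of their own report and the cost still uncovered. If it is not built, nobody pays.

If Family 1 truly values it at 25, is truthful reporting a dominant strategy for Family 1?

Consider the case where Family 2 reports 2, Family 3 reports 2 and Family 4 reports 21.
Truthful report 25: project built, pays 25, utility 25 - 25 = 0.
Report 21 instead: project built, pays 21, utility 25 - 21 = 4.
Since 4 > 0, reporting 21 is strictly better here, so truthful reporting is not dominant.

No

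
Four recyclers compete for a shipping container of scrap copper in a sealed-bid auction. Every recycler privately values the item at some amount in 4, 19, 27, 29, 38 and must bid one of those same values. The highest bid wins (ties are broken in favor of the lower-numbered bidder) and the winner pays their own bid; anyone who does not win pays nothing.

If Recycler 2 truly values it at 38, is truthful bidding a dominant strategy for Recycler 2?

No

Consider the case where Recycler 1 bids 4, Recycler 3 bids 4 and Recycler 4 bids 4.
Truthful bid 38: wins, pays 38, utility 38 - 38 = 0.
Bid 19 instead: wins, pays 19, utility 38 - 19 = 19.
Since 19 > 0, bidding 19 is strictly better here, so truthful bidding is not dominant.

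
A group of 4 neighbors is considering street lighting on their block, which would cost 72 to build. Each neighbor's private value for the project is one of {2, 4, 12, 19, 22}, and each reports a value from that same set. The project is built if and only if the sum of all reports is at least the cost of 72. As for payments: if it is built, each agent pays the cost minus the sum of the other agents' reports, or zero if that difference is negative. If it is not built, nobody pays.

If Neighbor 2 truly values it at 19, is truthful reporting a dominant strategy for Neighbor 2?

Yes

Check each profile of the others' reports and compare truth against every alternative report.
Others report (22, 22, 22): truth gives 13, best alternative gives 13.
Others report (19, 22, 22): truth gives 10, best alternative gives 10.
Others report (22, 19, 22): truth gives 10, best alternative gives 10.
Others report (22, 22, 19): truth gives 10, best alternative gives 10.
Others report (19, 19, 22): truth gives 7, best alternative gives 7.
Others report (19, 22, 19): truth gives 7, best alternative gives 7.
(Remaining 119 profiles checked similarly; truth is weakly best in each.)
In every case the truthful report is at least as good as any alternative, so it is a dominant strategy.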